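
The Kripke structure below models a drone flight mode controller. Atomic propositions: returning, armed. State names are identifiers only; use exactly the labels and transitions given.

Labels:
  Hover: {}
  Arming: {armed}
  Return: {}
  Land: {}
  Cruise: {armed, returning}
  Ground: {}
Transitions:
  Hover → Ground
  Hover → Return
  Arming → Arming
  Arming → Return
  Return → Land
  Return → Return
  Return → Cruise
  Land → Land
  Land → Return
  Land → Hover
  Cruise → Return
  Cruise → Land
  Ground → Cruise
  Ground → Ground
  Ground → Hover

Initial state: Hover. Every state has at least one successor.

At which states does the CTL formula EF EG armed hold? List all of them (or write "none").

{Arming}

States satisfying EG armed: {Arming}.
States satisfying EF EG armed: {Arming}.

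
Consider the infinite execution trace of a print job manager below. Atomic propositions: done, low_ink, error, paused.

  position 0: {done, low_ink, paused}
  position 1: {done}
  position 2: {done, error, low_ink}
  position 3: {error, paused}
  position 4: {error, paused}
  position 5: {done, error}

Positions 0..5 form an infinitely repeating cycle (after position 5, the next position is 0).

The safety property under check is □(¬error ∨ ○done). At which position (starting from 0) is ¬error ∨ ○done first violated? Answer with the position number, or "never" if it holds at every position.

2

Check ¬error ∨ ○done at each position in order: 0 ✓, 1 ✓.
At position 2 the labels are {done, error, low_ink} and the next position 3 has {error, paused}, so ¬error ∨ ○done is false there. This is the first violation.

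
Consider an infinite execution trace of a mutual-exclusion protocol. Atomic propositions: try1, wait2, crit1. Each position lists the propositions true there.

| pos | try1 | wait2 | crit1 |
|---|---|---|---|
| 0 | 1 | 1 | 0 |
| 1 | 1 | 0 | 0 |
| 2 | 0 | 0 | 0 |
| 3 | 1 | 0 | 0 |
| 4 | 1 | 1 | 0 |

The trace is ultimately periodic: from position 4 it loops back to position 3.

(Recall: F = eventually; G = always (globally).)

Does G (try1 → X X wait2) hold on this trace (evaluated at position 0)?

try1 → X X wait2 must hold at every position from 0 onward. It fails at position 0, so G (try1 → X X wait2) is false.
Positions where try1 holds: 0, 1, 3, 4.
Check X X wait2 at each: 0→fails, 1→fails, 3→fails, 4→ok.

Does not hold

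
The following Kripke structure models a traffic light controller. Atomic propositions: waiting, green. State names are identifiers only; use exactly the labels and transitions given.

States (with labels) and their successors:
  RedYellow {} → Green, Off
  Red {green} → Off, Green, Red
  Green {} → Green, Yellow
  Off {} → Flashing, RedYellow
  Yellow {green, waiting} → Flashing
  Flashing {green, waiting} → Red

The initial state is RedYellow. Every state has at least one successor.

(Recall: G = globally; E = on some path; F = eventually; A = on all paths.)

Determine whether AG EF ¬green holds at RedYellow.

States satisfying EF ¬green: {RedYellow, Red, Green, Off, Yellow, Flashing}.
States satisfying AG EF ¬green: {RedYellow, Red, Green, Off, Yellow, Flashing}.
Every state reachable from RedYellow satisfies EF ¬green.
RedYellow ∈ Sat(AG EF ¬green).

Yes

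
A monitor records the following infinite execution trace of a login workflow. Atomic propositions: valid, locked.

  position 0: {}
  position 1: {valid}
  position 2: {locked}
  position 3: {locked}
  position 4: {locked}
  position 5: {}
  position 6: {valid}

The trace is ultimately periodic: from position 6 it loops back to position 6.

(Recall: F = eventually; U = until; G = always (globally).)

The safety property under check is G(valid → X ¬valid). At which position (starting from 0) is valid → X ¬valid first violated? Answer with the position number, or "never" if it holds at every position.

6

Check valid → X ¬valid at each position in order: 0 ✓, 1 ✓, 2 ✓, 3 ✓, 4 ✓, 5 ✓.
At position 6 the labels are {valid} and the next position 6 has {valid}, so valid → X ¬valid is false there. This is the first violation.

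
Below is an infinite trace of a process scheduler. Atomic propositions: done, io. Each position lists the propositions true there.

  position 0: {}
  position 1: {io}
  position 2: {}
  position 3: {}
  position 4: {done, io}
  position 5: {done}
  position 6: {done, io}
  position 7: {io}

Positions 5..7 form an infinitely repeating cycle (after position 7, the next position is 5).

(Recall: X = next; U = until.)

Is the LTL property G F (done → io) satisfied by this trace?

F (done → io) holds at every position 0..7, and those are all positions ever visited, so G F (done → io) holds.

Yes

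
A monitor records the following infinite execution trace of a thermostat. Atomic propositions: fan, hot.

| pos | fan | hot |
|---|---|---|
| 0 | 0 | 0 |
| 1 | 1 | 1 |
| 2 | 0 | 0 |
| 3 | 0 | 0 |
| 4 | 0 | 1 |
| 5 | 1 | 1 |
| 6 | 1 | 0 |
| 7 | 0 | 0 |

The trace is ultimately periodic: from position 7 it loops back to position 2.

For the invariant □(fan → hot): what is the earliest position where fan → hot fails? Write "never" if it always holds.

Check fan → hot at each position in order: 0 ✓, 1 ✓, 2 ✓, 3 ✓, 4 ✓, 5 ✓.
At position 6 the labels are {fan}, so fan → hot is false there. This is the first violation.

6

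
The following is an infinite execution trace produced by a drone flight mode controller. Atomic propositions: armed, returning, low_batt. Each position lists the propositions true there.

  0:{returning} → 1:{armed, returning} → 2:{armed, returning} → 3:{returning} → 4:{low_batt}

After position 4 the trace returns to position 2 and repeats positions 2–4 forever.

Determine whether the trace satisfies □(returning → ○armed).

Does not hold

returning → ○armed must hold at every position from 0 onward. It fails at position 2, so □(returning → ○armed) is false.
Positions where returning holds: 0, 1, 2, 3.
Check ○armed at each: 0→ok, 1→ok, 2→fails, 3→fails.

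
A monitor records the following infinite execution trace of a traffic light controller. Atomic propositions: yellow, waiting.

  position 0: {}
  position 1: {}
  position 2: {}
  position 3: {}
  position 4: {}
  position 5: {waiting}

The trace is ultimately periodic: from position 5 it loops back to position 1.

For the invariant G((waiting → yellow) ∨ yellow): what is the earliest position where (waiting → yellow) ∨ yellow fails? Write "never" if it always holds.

Check (waiting → yellow) ∨ yellow at each position in order: 0 ✓, 1 ✓, 2 ✓, 3 ✓, 4 ✓.
At position 5 the labels are {waiting}, so (waiting → yellow) ∨ yellow is false there. This is the first violation.

5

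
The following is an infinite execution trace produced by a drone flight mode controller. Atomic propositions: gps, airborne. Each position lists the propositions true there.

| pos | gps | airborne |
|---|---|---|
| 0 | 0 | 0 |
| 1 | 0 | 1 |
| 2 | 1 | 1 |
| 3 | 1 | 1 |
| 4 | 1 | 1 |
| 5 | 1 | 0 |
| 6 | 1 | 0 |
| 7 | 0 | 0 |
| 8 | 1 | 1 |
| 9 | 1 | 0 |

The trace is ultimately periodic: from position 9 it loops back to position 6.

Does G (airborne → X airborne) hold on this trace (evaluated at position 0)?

No

airborne → X airborne must hold at every position from 0 onward. It fails at position 4, so G (airborne → X airborne) is false.
Positions where airborne holds: 1, 2, 3, 4, 8.
Check X airborne at each: 1→ok, 2→ok, 3→ok, 4→fails, 8→fails.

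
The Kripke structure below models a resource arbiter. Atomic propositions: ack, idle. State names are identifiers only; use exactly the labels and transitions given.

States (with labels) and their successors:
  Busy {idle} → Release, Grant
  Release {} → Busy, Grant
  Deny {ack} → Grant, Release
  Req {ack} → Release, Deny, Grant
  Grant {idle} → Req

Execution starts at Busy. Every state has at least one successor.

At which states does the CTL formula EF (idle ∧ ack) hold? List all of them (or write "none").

States satisfying idle ∧ ack: ∅.
States satisfying EF (idle ∧ ack): ∅.

none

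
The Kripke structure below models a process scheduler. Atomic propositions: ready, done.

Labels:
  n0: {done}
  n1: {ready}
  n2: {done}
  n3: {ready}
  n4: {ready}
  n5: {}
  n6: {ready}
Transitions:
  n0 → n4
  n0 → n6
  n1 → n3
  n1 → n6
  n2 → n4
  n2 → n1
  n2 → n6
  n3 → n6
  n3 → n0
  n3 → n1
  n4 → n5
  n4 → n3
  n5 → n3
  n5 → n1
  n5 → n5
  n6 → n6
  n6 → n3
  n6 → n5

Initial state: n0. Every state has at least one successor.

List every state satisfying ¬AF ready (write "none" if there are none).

{n5}

States satisfying ready: {n1, n3, n4, n6}.
States satisfying AF ready: {n0, n1, n2, n3, n4, n6}.
States satisfying ¬AF ready: {n5}.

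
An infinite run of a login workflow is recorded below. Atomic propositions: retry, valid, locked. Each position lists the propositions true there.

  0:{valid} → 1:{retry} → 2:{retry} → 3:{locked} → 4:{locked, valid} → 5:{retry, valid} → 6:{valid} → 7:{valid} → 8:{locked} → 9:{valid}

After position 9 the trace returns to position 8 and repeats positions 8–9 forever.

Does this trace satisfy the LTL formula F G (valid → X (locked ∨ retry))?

G (valid → X (locked ∨ retry)) holds at position 7, which is reachable from 0, so F G (valid → X (locked ∨ retry)) holds.

Holds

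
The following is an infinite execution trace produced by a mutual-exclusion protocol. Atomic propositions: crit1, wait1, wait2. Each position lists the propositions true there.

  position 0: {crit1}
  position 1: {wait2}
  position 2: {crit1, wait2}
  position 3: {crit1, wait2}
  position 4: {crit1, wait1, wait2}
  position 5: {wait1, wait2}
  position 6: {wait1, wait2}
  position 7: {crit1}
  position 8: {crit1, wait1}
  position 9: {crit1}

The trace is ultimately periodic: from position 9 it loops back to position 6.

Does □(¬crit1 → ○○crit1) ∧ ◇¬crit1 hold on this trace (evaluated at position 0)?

Holds

¬crit1 → ○○crit1 holds at every position 0..9, and those are all positions ever visited, so □(¬crit1 → ○○crit1) holds.
Positions where ¬crit1 holds: 1, 5, 6.
Check ○○crit1 at each: 1→ok, 5→ok, 6→ok.
¬crit1 holds at position 1, which is reachable from 0, so ◇¬crit1 holds.
At position 0: □(¬crit1 → ○○crit1) is true; ◇¬crit1 is true; so □(¬crit1 → ○○crit1) ∧ ◇¬crit1 is true.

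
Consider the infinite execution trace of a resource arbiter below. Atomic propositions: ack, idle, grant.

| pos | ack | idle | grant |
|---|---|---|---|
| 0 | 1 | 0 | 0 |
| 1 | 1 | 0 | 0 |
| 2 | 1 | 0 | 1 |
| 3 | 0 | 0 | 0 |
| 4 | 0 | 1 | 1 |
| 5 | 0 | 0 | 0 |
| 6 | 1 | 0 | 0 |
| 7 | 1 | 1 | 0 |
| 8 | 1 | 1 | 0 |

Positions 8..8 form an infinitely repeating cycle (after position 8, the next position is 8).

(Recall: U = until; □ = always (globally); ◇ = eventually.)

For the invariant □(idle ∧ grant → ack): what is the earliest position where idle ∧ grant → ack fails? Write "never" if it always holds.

4

Check idle ∧ grant → ack at each position in order: 0 ✓, 1 ✓, 2 ✓, 3 ✓.
At position 4 the labels are {grant, idle}, so idle ∧ grant → ack is false there. This is the first violation.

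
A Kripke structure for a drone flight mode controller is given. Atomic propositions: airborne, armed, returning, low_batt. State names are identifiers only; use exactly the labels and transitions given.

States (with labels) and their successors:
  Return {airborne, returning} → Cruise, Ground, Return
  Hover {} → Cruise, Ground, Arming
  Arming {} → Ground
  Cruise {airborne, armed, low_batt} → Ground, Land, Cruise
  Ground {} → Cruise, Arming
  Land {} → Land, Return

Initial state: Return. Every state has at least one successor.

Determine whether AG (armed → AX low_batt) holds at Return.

No

States satisfying armed → AX low_batt: {Return, Hover, Arming, Ground, Land}.
States satisfying AG (armed → AX low_batt): ∅.
Cruise is reachable from Return and violates armed → AX low_batt, so AG fails at Return.
Return ∉ Sat(AG (armed → AX low_batt)).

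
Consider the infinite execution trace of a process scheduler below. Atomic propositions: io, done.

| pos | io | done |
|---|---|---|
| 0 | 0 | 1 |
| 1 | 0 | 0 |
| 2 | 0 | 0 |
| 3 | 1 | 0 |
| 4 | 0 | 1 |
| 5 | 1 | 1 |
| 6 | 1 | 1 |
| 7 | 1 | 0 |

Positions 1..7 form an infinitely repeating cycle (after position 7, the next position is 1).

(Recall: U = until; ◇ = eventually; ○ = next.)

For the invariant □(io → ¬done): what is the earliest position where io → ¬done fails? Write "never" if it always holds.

5

Check io → ¬done at each position in order: 0 ✓, 1 ✓, 2 ✓, 3 ✓, 4 ✓.
At position 5 the labels are {done, io}, so io → ¬done is false there. This is the first violation.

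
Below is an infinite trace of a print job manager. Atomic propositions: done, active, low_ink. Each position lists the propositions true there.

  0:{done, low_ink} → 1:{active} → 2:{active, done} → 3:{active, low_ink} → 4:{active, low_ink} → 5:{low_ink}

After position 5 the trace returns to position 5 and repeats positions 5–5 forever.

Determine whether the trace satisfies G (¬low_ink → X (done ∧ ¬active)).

¬low_ink → X (done ∧ ¬active) must hold at every position from 0 onward. It fails at position 1, so G (¬low_ink → X (done ∧ ¬active)) is false.
Positions where ¬low_ink holds: 1, 2.
Check X (done ∧ ¬active) at each: 1→fails, 2→fails.

No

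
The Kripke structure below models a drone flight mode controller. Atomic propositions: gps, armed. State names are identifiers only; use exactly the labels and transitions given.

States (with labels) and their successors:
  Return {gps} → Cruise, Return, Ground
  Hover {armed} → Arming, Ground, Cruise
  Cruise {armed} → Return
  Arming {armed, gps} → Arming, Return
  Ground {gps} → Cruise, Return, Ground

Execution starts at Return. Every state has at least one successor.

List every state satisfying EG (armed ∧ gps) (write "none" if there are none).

States satisfying armed ∧ gps: {Arming}.
States satisfying EG (armed ∧ gps): {Arming}.

{Arming}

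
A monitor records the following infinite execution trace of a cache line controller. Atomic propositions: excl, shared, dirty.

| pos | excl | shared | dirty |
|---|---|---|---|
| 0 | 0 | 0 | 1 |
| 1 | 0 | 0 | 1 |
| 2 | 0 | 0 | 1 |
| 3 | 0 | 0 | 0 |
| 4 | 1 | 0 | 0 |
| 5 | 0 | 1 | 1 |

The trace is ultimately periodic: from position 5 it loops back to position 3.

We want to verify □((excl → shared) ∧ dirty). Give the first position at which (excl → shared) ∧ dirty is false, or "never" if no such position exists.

3

Check (excl → shared) ∧ dirty at each position in order: 0 ✓, 1 ✓, 2 ✓.
At position 3 the labels are {}, so (excl → shared) ∧ dirty is false there. This is the first violation.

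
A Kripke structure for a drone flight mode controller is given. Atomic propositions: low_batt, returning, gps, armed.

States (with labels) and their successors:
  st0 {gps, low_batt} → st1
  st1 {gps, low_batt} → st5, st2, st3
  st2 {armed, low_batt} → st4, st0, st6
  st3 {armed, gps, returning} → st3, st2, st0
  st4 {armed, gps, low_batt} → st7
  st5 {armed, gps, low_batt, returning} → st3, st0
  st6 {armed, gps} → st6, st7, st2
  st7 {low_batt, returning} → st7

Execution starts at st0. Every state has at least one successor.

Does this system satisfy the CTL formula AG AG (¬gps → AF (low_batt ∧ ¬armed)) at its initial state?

States satisfying AG (¬gps → AF (low_batt ∧ ¬armed)): {st4, st7}.
States satisfying AG AG (¬gps → AF (low_batt ∧ ¬armed)): {st4, st7}.
st0 is reachable from st0 and violates AG (¬gps → AF (low_batt ∧ ¬armed)), so AG fails at st0.
st0 ∉ Sat(AG AG (¬gps → AF (low_batt ∧ ¬armed))).

Does not hold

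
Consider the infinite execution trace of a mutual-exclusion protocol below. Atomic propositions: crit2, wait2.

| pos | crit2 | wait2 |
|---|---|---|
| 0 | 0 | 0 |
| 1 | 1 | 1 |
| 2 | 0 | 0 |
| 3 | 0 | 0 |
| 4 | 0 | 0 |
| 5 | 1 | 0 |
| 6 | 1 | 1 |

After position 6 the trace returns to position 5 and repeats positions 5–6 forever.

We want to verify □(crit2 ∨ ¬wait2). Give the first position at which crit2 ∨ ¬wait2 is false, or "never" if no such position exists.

crit2 ∨ ¬wait2 holds at every position 0..6, and those are all the positions the trace ever visits, so the invariant □(crit2 ∨ ¬wait2) is never violated.

never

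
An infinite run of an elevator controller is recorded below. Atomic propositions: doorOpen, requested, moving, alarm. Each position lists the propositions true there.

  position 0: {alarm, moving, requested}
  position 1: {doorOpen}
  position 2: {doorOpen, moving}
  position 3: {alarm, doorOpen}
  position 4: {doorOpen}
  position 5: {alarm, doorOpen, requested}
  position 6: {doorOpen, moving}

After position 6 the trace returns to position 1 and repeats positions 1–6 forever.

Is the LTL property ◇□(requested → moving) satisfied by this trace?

No

□(requested → moving) is false at every position 0..6, so it never becomes true and ◇□(requested → moving) fails.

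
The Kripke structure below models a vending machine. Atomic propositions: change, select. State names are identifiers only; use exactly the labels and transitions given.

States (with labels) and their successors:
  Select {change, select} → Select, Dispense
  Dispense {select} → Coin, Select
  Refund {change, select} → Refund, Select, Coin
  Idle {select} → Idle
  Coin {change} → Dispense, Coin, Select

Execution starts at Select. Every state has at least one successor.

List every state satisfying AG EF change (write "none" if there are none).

States satisfying EF change: {Select, Dispense, Refund, Coin}.
States satisfying AG EF change: {Select, Dispense, Refund, Coin}.

{Select, Dispense, Refund, Coin}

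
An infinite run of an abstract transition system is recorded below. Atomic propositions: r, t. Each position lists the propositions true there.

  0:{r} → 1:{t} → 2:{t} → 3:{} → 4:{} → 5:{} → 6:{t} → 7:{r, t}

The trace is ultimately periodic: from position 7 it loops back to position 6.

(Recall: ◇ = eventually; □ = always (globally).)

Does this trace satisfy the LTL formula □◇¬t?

◇¬t must hold at every position from 0 onward. It fails at position 6, so □◇¬t is false.

Does not hold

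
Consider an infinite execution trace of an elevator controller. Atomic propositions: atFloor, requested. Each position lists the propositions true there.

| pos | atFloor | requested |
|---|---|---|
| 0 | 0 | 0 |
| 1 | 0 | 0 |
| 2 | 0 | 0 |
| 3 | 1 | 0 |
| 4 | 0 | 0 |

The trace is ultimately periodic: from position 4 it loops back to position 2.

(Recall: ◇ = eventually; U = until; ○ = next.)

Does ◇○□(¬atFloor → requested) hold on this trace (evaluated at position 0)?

○□(¬atFloor → requested) is false at every position 0..4, so it never becomes true and ◇○□(¬atFloor → requested) fails.

No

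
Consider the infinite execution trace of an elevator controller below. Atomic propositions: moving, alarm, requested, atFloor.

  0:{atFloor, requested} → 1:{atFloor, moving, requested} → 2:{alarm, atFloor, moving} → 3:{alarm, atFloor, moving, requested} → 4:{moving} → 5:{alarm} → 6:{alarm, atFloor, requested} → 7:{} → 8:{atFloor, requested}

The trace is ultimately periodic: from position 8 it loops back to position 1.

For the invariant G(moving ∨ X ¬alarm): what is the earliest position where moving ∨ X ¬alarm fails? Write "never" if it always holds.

Check moving ∨ X ¬alarm at each position in order: 0 ✓, 1 ✓, 2 ✓, 3 ✓, 4 ✓.
At position 5 the labels are {alarm} and the next position 6 has {alarm, atFloor, requested}, so moving ∨ X ¬alarm is false there. This is the first violation.

5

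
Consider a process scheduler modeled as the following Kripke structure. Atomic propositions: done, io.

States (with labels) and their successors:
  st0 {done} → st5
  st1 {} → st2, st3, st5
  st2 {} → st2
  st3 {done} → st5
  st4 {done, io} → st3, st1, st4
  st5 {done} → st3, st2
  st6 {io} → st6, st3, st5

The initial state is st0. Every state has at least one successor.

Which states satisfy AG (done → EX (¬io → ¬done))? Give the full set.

States satisfying done → EX (¬io → ¬done): {st1, st2, st4, st5, st6}.
States satisfying AG (done → EX (¬io → ¬done)): {st2}.

{st2}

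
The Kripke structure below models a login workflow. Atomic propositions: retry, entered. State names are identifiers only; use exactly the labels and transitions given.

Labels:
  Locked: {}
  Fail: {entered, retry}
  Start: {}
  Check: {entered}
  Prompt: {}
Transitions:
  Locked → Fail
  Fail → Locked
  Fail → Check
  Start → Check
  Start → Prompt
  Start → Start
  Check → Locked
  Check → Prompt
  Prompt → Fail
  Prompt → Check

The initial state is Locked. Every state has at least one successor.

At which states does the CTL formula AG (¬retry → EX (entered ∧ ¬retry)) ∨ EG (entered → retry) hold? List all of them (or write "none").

{Locked, Fail, Start, Prompt}

States satisfying ¬retry → EX (entered ∧ ¬retry): {Fail, Start, Prompt}.
States satisfying AG (¬retry → EX (entered ∧ ¬retry)): ∅.
States satisfying entered → retry: {Locked, Fail, Start, Prompt}.
States satisfying EG (entered → retry): {Locked, Fail, Start, Prompt}.
States satisfying AG (¬retry → EX (entered ∧ ¬retry)) ∨ EG (entered → retry): {Locked, Fail, Start, Prompt}.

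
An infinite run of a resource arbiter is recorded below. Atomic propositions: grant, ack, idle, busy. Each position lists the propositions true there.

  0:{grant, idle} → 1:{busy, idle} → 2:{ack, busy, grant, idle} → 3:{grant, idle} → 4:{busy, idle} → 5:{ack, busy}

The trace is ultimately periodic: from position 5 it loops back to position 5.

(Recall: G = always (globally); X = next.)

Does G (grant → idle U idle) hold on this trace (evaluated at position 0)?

grant → idle U idle holds at every position 0..5, and those are all positions ever visited, so G (grant → idle U idle) holds.
Positions where grant holds: 0, 2, 3.
Check idle U idle at each: 0→ok, 2→ok, 3→ok.

Yes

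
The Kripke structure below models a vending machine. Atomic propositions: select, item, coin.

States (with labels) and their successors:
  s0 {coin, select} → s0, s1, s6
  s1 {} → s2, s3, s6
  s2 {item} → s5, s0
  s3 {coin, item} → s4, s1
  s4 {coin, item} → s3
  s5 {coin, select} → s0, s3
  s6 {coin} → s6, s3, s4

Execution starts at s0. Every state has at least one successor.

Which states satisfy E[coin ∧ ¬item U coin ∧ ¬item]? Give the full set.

States satisfying coin ∧ ¬item: {s0, s5, s6}.
States satisfying E[coin ∧ ¬item U coin ∧ ¬item]: {s0, s5, s6}.

{s0, s5, s6}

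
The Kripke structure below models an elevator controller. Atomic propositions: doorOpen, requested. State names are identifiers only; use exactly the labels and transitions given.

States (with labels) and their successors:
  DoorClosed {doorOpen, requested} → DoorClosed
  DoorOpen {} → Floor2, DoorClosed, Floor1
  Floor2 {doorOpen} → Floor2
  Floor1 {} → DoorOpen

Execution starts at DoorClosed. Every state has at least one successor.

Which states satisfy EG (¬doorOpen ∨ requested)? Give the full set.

States satisfying ¬doorOpen ∨ requested: {DoorClosed, DoorOpen, Floor1}.
States satisfying EG (¬doorOpen ∨ requested): {DoorClosed, DoorOpen, Floor1}.

{DoorClosed, DoorOpen, Floor1}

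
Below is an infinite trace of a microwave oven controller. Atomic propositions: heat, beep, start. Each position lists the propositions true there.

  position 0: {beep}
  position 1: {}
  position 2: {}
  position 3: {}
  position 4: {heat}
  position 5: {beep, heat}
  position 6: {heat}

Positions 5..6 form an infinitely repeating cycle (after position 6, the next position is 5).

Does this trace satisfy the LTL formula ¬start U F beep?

Holds

Walking from position 0: F beep first holds at position 0, and ¬start holds at every earlier position along the way, so ¬start U F beep holds.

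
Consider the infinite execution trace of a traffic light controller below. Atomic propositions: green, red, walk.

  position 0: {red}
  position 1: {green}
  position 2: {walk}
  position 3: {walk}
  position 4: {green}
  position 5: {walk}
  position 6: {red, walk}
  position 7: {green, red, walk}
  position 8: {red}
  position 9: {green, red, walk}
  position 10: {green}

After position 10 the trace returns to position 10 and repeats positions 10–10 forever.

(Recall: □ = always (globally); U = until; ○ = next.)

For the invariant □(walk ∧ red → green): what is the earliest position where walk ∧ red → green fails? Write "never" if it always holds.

Check walk ∧ red → green at each position in order: 0 ✓, 1 ✓, 2 ✓, 3 ✓, 4 ✓, 5 ✓.
At position 6 the labels are {red, walk}, so walk ∧ red → green is false there. This is the first violation.

6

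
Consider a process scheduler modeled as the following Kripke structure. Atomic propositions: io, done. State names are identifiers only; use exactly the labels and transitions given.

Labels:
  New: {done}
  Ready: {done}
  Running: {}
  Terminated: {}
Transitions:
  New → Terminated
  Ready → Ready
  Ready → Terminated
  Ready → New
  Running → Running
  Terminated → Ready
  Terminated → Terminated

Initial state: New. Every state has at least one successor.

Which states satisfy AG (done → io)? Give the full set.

{Running}

States satisfying done → io: {Running, Terminated}.
States satisfying AG (done → io): {Running}.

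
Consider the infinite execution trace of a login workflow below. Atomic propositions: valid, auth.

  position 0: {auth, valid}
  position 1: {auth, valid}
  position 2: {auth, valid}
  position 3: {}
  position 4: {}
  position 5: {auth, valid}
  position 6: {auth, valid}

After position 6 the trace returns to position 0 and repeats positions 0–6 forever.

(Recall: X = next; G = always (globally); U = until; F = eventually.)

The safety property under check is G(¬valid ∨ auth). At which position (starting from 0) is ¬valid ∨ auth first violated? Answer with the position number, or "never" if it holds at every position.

never

¬valid ∨ auth holds at every position 0..6, and those are all the positions the trace ever visits, so the invariant G(¬valid ∨ auth) is never violated.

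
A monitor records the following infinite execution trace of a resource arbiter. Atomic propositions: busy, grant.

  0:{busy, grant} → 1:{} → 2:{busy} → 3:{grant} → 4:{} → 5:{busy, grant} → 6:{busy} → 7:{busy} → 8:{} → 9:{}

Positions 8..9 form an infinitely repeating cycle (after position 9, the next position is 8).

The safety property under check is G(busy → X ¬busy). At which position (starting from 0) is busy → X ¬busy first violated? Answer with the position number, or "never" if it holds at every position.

5

Check busy → X ¬busy at each position in order: 0 ✓, 1 ✓, 2 ✓, 3 ✓, 4 ✓.
At position 5 the labels are {busy, grant} and the next position 6 has {busy}, so busy → X ¬busy is false there. This is the first violation.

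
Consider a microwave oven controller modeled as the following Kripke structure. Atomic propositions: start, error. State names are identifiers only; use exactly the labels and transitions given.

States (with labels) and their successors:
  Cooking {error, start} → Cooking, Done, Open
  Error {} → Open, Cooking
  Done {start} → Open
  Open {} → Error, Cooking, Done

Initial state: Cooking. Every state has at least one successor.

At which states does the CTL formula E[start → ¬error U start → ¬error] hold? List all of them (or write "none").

{Error, Done, Open}

States satisfying start → ¬error: {Error, Done, Open}.
States satisfying E[start → ¬error U start → ¬error]: {Error, Done, Open}.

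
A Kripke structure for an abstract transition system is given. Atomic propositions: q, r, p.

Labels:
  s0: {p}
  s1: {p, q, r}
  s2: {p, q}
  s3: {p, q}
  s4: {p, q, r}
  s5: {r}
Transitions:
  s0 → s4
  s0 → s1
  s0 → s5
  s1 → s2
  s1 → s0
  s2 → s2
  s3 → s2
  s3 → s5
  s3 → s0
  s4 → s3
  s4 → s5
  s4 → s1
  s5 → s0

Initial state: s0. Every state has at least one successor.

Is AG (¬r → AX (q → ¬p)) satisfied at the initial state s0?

Violated

States satisfying ¬r → AX (q → ¬p): {s1, s4, s5}.
States satisfying AG (¬r → AX (q → ¬p)): ∅.
s0 is reachable from s0 and violates ¬r → AX (q → ¬p), so AG fails at s0.
s0 ∉ Sat(AG (¬r → AX (q → ¬p))).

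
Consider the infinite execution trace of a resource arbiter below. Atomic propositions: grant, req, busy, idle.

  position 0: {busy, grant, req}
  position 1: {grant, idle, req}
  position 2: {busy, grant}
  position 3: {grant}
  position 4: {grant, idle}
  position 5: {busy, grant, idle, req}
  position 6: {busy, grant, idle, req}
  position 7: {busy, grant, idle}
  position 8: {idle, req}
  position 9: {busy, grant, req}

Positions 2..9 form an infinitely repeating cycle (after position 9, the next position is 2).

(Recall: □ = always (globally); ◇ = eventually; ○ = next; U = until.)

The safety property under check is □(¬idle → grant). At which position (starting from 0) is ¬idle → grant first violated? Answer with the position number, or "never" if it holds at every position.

never

¬idle → grant holds at every position 0..9, and those are all the positions the trace ever visits, so the invariant □(¬idle → grant) is never violated.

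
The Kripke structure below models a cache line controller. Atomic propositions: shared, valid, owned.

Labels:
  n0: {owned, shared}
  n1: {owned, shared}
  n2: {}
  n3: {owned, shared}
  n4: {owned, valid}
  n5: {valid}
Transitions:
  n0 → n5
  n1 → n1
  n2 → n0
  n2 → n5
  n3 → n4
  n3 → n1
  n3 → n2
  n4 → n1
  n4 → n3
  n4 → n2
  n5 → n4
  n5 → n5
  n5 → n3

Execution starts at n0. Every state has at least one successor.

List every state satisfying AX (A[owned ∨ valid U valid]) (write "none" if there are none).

{n0, n2}

States satisfying A[owned ∨ valid U valid]: {n0, n4, n5}.
States satisfying AX (A[owned ∨ valid U valid]): {n0, n2}.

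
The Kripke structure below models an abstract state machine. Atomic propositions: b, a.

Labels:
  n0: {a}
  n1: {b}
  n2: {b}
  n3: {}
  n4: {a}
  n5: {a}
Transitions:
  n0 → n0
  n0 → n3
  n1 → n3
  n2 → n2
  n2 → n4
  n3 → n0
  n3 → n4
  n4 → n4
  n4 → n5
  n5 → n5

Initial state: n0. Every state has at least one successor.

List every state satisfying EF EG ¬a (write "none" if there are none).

{n2}

States satisfying EG ¬a: {n2}.
States satisfying EF EG ¬a: {n2}.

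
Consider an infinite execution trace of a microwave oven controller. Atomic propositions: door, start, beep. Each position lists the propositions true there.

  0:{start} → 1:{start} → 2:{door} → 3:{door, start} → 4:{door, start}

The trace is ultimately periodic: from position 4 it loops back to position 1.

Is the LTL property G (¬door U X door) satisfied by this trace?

¬door U X door must hold at every position from 0 onward. It fails at position 4, so G (¬door U X door) is false.

Does not hold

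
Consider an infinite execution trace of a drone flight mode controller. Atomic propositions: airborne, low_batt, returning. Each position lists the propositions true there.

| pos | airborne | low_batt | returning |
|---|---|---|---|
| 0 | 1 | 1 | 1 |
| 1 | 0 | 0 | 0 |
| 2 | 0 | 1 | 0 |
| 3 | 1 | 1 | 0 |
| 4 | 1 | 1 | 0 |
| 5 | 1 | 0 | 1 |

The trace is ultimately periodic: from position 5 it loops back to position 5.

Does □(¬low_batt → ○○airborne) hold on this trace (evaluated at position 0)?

¬low_batt → ○○airborne holds at every position 0..5, and those are all positions ever visited, so □(¬low_batt → ○○airborne) holds.
Positions where ¬low_batt holds: 1, 5.
Check ○○airborne at each: 1→ok, 5→ok.

Holds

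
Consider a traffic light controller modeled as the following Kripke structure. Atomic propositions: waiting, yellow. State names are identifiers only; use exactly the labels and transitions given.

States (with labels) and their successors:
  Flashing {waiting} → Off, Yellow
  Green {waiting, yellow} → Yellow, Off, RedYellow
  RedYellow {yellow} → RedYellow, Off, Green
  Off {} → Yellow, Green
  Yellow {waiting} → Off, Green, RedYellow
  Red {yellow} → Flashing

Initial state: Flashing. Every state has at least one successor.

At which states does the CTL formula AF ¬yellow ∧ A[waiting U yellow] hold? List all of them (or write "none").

{Red}

States satisfying ¬yellow: {Flashing, Off, Yellow}.
States satisfying AF ¬yellow: {Flashing, Off, Yellow, Red}.
States satisfying waiting: {Flashing, Green, Yellow}.
States satisfying yellow: {Green, RedYellow, Red}.
States satisfying A[waiting U yellow]: {Green, RedYellow, Red}.
States satisfying AF ¬yellow ∧ A[waiting U yellow]: {Red}.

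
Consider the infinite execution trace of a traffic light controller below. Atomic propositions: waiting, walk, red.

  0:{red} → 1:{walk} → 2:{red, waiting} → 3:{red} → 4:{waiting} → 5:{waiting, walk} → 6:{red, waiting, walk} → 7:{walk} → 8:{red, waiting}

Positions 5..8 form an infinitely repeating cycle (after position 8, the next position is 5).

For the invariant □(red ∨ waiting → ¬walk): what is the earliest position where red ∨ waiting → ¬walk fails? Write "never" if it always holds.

5

Check red ∨ waiting → ¬walk at each position in order: 0 ✓, 1 ✓, 2 ✓, 3 ✓, 4 ✓.
At position 5 the labels are {waiting, walk}, so red ∨ waiting → ¬walk is false there. This is the first violation.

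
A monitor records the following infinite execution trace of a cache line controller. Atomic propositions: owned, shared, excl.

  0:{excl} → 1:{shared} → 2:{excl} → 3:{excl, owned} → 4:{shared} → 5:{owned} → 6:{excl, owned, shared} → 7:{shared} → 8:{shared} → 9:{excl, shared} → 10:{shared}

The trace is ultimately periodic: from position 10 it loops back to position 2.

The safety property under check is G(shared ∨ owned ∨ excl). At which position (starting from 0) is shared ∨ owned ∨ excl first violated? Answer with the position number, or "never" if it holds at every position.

shared ∨ owned ∨ excl holds at every position 0..10, and those are all the positions the trace ever visits, so the invariant G(shared ∨ owned ∨ excl) is never violated.

never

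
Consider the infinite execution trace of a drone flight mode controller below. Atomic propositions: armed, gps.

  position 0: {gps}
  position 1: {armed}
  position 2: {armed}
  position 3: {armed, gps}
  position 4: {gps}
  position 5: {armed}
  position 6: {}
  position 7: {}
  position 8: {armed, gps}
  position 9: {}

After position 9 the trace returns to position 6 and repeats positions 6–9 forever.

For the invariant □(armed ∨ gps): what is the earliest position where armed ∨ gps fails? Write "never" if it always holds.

6

Check armed ∨ gps at each position in order: 0 ✓, 1 ✓, 2 ✓, 3 ✓, 4 ✓, 5 ✓.
At position 6 the labels are {}, so armed ∨ gps is false there. This is the first violation.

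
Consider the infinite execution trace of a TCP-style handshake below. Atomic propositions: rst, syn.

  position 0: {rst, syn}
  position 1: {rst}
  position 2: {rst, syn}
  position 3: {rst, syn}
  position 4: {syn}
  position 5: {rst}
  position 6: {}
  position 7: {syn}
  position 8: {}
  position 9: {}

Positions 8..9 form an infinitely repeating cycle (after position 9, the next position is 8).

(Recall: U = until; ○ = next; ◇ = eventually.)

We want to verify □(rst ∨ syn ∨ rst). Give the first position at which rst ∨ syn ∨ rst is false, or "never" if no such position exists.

6

Check rst ∨ syn ∨ rst at each position in order: 0 ✓, 1 ✓, 2 ✓, 3 ✓, 4 ✓, 5 ✓.
At position 6 the labels are {}, so rst ∨ syn ∨ rst is false there. This is the first violation.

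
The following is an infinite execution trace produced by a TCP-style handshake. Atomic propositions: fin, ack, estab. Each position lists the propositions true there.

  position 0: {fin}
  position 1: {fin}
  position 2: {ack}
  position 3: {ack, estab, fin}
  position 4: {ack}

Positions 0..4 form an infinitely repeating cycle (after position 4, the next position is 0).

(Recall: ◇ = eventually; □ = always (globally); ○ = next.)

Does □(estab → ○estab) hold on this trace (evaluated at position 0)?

estab → ○estab must hold at every position from 0 onward. It fails at position 3, so □(estab → ○estab) is false.
Positions where estab holds: 3.
Check ○estab at each: 3→fails.

Does not hold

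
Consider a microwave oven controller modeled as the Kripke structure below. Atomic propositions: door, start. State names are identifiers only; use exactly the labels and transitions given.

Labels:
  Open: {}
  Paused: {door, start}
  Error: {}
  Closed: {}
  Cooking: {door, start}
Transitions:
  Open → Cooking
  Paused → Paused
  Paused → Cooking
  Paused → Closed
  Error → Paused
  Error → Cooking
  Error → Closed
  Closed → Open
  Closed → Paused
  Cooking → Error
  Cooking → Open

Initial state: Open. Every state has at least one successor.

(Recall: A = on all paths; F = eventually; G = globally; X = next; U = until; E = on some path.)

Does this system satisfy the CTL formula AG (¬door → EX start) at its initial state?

Holds

States satisfying ¬door → EX start: {Open, Paused, Error, Closed, Cooking}.
States satisfying AG (¬door → EX start): {Open, Paused, Error, Closed, Cooking}.
Every state reachable from Open satisfies ¬door → EX start.
Open ∈ Sat(AG (¬door → EX start)).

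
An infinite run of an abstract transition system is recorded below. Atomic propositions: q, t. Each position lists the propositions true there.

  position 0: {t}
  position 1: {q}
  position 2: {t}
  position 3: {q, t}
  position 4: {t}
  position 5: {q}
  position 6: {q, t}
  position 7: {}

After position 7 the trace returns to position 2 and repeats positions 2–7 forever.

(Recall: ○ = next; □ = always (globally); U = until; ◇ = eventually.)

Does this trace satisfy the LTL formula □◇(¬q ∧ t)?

◇(¬q ∧ t) holds at every position 0..7, and those are all positions ever visited, so □◇(¬q ∧ t) holds.

Yes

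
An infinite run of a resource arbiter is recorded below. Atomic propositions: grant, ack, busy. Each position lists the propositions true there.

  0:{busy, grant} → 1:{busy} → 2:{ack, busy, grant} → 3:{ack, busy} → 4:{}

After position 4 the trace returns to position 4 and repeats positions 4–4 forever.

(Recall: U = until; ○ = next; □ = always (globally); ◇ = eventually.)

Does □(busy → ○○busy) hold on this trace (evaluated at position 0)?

No

busy → ○○busy must hold at every position from 0 onward. It fails at position 2, so □(busy → ○○busy) is false.
Positions where busy holds: 0, 1, 2, 3.
Check ○○busy at each: 0→ok, 1→ok, 2→fails, 3→fails.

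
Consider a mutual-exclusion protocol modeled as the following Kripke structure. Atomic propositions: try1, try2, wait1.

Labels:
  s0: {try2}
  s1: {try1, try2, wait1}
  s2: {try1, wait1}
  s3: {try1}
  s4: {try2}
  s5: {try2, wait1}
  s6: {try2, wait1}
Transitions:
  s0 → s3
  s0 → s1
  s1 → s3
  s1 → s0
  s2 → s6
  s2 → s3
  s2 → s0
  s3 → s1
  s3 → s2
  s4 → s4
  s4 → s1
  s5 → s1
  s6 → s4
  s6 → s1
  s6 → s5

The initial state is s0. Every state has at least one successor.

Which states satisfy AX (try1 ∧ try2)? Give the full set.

{s5}

States satisfying try1 ∧ try2: {s1}.
States satisfying AX (try1 ∧ try2): {s5}.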